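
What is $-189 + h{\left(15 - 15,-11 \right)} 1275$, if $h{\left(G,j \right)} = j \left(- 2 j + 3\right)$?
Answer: $-350814$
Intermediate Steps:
$h{\left(G,j \right)} = j \left(3 - 2 j\right)$
$-189 + h{\left(15 - 15,-11 \right)} 1275 = -189 + - 11 \left(3 - -22\right) 1275 = -189 + - 11 \left(3 + 22\right) 1275 = -189 + \left(-11\right) 25 \cdot 1275 = -189 - 350625 = -350814$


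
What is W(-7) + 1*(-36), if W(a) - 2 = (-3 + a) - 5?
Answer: -49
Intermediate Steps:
W(a) = -6 + a (W(a) = 2 + ((-3 + a) - 5) = 2 + (-8 + a) = -6 + a)
W(-7) + 1*(-36) = (-6 - 7) + 1*(-36) = -13 - 36 = -49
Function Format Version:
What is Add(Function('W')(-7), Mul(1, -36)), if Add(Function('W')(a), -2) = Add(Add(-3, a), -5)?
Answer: -49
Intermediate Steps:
Function('W')(a) = Add(-6, a) (Function('W')(a) = Add(2, Add(Add(-3, a), -5)) = Add(2, Add(-8, a)) = Add(-6, a))
Add(Function('W')(-7), Mul(1, -36)) = Add(Add(-6, -7), Mul(1, -36)) = Add(-13, -36) = -49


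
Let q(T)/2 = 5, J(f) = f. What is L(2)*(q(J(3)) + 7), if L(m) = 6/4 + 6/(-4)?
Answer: 0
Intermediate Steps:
L(m) = 0 (L(m) = 6*(¼) + 6*(-¼) = 3/2 - 3/2 = 0)
q(T) = 10 (q(T) = 2*5 = 10)
L(2)*(q(J(3)) + 7) = 0*(10 + 7) = 0*17 = 0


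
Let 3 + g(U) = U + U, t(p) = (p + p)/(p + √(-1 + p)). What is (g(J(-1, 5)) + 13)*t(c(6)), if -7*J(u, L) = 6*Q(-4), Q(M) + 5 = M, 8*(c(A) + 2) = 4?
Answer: 3204/133 + 1068*I*√10/133 ≈ 24.09 + 25.393*I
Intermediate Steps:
c(A) = -3/2 (c(A) = -2 + (⅛)*4 = -2 + ½ = -3/2)
Q(M) = -5 + M
J(u, L) = 54/7 (J(u, L) = -6*(-5 - 4)/7 = -6*(-9)/7 = -⅐*(-54) = 54/7)
t(p) = 2*p/(p + √(-1 + p)) (t(p) = (2*p)/(p + √(-1 + p)) = 2*p/(p + √(-1 + p)))
g(U) = -3 + 2*U (g(U) = -3 + (U + U) = -3 + 2*U)
(g(J(-1, 5)) + 13)*t(c(6)) = ((-3 + 2*(54/7)) + 13)*(2*(-3/2)/(-3/2 + √(-1 - 3/2))) = ((-3 + 108/7) + 13)*(2*(-3/2)/(-3/2 + √(-5/2))) = (87/7 + 13)*(2*(-3/2)/(-3/2 + I*√10/2)) = 178*(-3/(-3/2 + I*√10/2))/7 = -534/(7*(-3/2 + I*√10/2))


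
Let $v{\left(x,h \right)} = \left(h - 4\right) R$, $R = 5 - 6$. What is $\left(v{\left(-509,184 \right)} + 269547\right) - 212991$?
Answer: $56376$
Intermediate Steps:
$R = -1$
$v{\left(x,h \right)} = 4 - h$ ($v{\left(x,h \right)} = \left(h - 4\right) \left(-1\right) = \left(-4 + h\right) \left(-1\right) = 4 - h$)
$\left(v{\left(-509,184 \right)} + 269547\right) - 212991 = \left(\left(4 - 184\right) + 269547\right) - 212991 = \left(-180 + 269547\right) - 212991 = 269367 - 212991 = 56376$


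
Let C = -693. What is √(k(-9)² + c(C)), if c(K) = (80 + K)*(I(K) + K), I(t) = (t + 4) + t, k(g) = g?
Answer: 2*√318014 ≈ 1127.9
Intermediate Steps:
I(t) = 4 + 2*t (I(t) = (4 + t) + t = 4 + 2*t)
c(K) = (4 + 3*K)*(80 + K) (c(K) = (80 + K)*((4 + 2*K) + K) = (80 + K)*(4 + 3*K) = (4 + 3*K)*(80 + K))
√(k(-9)² + c(C)) = √((-9)² + (320 + 3*(-693)² + 244*(-693))) = √(81 + (320 + 3*480249 - 169092)) = √(81 + (320 + 1440747 - 169092)) = √(81 + 1271975) = √1272056 = 2*√318014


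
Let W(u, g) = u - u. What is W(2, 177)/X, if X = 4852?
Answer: 0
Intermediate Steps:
W(u, g) = 0
W(2, 177)/X = 0/4852 = 0*(1/4852) = 0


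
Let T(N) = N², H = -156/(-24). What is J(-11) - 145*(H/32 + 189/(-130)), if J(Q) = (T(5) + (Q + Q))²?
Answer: 158375/832 ≈ 190.35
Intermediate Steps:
H = 13/2 (H = -156*(-1/24) = 13/2 ≈ 6.5000)
J(Q) = (25 + 2*Q)² (J(Q) = (5² + (Q + Q))² = (25 + 2*Q)²)
J(-11) - 145*(H/32 + 189/(-130)) = (25 + 2*(-11))² - 145*((13/2)/32 + 189/(-130)) = (25 - 22)² - 145*((13/2)*(1/32) + 189*(-1/130)) = 3² - 145*(13/64 - 189/130) = 9 - 145*(-5203/4160) = 9 + 150887/832 = 158375/832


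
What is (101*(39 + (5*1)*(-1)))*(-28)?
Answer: -96152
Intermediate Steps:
(101*(39 + (5*1)*(-1)))*(-28) = (101*(39 + 5*(-1)))*(-28) = (101*(39 - 5))*(-28) = (101*34)*(-28) = 3434*(-28) = -96152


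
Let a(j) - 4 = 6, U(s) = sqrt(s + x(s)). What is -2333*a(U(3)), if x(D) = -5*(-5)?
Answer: -23330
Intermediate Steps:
x(D) = 25
U(s) = sqrt(25 + s) (U(s) = sqrt(s + 25) = sqrt(25 + s))
a(j) = 10 (a(j) = 4 + 6 = 10)
-2333*a(U(3)) = -2333*10 = -23330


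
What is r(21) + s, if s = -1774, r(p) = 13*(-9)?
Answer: -1891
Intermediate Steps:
r(p) = -117
r(21) + s = -117 - 1774 = -1891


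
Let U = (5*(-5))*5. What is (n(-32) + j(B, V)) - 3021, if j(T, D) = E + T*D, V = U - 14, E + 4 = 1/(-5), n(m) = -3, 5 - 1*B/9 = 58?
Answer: 316374/5 ≈ 63275.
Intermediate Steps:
B = -477 (B = 45 - 9*58 = 45 - 522 = -477)
U = -125 (U = -25*5 = -125)
E = -21/5 (E = -4 + 1/(-5) = -4 - 1/5 = -21/5 ≈ -4.2000)
V = -139 (V = -125 - 14 = -139)
j(T, D) = -21/5 + D*T (j(T, D) = -21/5 + T*D = -21/5 + D*T)
(n(-32) + j(B, V)) - 3021 = (-3 + (-21/5 - 139*(-477))) - 3021 = (-3 + (-21/5 + 66303)) - 3021 = (-3 + 331494/5) - 3021 = 331479/5 - 3021 = 316374/5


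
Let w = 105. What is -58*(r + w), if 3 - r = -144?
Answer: -14616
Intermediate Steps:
r = 147 (r = 3 - 1*(-144) = 3 + 144 = 147)
-58*(r + w) = -58*(147 + 105) = -58*252 = -14616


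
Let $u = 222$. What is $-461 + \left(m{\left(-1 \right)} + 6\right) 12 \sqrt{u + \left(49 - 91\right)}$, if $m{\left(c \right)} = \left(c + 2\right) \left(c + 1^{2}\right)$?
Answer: $-461 + 432 \sqrt{5} \approx 504.98$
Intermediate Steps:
$m{\left(c \right)} = \left(1 + c\right) \left(2 + c\right)$ ($m{\left(c \right)} = \left(2 + c\right) \left(c + 1\right) = \left(2 + c\right) \left(1 + c\right) = \left(1 + c\right) \left(2 + c\right)$)
$-461 + \left(m{\left(-1 \right)} + 6\right) 12 \sqrt{u + \left(49 - 91\right)} = -461 + \left(\left(2 + \left(-1\right)^{2} + 3 \left(-1\right)\right) + 6\right) 12 \sqrt{222 + \left(49 - 91\right)} = -461 + \left(\left(2 + 1 - 3\right) + 6\right) 12 \sqrt{222 + \left(49 - 91\right)} = -461 + \left(0 + 6\right) 12 \sqrt{222 - 42} = -461 + 6 \cdot 12 \sqrt{180} = -461 + 72 \cdot 6 \sqrt{5} = -461 + 432 \sqrt{5}$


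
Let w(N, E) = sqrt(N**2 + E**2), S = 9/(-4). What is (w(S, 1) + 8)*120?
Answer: 960 + 30*sqrt(97) ≈ 1255.5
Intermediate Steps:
S = -9/4 (S = 9*(-1/4) = -9/4 ≈ -2.2500)
w(N, E) = sqrt(E**2 + N**2)
(w(S, 1) + 8)*120 = (sqrt(1**2 + (-9/4)**2) + 8)*120 = (sqrt(1 + 81/16) + 8)*120 = (sqrt(97/16) + 8)*120 = (sqrt(97)/4 + 8)*120 = (8 + sqrt(97)/4)*120 = 960 + 30*sqrt(97)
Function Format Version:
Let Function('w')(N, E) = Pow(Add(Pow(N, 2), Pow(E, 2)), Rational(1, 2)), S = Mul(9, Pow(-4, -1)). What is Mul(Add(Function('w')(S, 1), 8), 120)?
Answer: Add(960, Mul(30, Pow(97, Rational(1, 2)))) ≈ 1255.5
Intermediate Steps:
S = Rational(-9, 4) (S = Mul(9, Rational(-1, 4)) = Rational(-9, 4) ≈ -2.2500)
Function('w')(N, E) = Pow(Add(Pow(E, 2), Pow(N, 2)), Rational(1, 2))
Mul(Add(Function('w')(S, 1), 8), 120) = Mul(Add(Pow(Add(Pow(1, 2), Pow(Rational(-9, 4), 2)), Rational(1, 2)), 8), 120) = Mul(Add(Pow(Add(1, Rational(81, 16)), Rational(1, 2)), 8), 120) = Mul(Add(Pow(Rational(97, 16), Rational(1, 2)), 8), 120) = Mul(Add(Mul(Rational(1, 4), Pow(97, Rational(1, 2))), 8), 120) = Mul(Add(8, Mul(Rational(1, 4), Pow(97, Rational(1, 2)))), 120) = Add(960, Mul(30, Pow(97, Rational(1, 2))))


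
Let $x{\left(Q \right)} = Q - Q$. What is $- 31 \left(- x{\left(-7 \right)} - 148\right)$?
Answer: $4588$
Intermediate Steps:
$x{\left(Q \right)} = 0$
$- 31 \left(- x{\left(-7 \right)} - 148\right) = - 31 \left(\left(-1\right) 0 - 148\right) = - 31 \left(0 - 148\right) = \left(-31\right) \left(-148\right) = 4588$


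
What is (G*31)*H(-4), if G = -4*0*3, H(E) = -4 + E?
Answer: 0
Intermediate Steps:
G = 0 (G = 0*3 = 0)
(G*31)*H(-4) = (0*31)*(-4 - 4) = 0*(-8) = 0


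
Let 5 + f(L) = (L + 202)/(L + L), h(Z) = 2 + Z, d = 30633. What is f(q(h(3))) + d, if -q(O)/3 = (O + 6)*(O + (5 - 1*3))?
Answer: 14150165/462 ≈ 30628.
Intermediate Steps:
q(O) = -3*(2 + O)*(6 + O) (q(O) = -3*(O + 6)*(O + (5 - 1*3)) = -3*(6 + O)*(O + (5 - 3)) = -3*(6 + O)*(O + 2) = -3*(6 + O)*(2 + O) = -3*(2 + O)*(6 + O))
f(L) = -5 + (202 + L)/(2*L) (f(L) = -5 + (L + 202)/(L + L) = -5 + (202 + L)/((2*L)) = -5 + (202 + L)*(1/(2*L)) = -5 + (202 + L)/(2*L))
f(q(h(3))) + d = (-9/2 + 101/(-36 - 24*(2 + 3) - 3*(2 + 3)²)) + 30633 = (-9/2 + 101/(-36 - 24*5 - 3*5²)) + 30633 = (-9/2 + 101/(-36 - 120 - 3*25)) + 30633 = (-9/2 + 101/(-36 - 120 - 75)) + 30633 = (-9/2 + 101/(-231)) + 30633 = (-9/2 + 101*(-1/231)) + 30633 = (-9/2 - 101/231) + 30633 = -2281/462 + 30633 = 14150165/462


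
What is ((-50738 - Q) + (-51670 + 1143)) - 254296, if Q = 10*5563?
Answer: -411191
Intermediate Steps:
Q = 55630
((-50738 - Q) + (-51670 + 1143)) - 254296 = ((-50738 - 1*55630) + (-51670 + 1143)) - 254296 = ((-50738 - 55630) - 50527) - 254296 = (-106368 - 50527) - 254296 = -156895 - 254296 = -411191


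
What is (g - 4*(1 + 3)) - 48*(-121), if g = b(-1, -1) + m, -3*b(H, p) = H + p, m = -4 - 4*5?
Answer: 17306/3 ≈ 5768.7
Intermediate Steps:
m = -24 (m = -4 - 20 = -24)
b(H, p) = -H/3 - p/3 (b(H, p) = -(H + p)/3 = -H/3 - p/3)
g = -70/3 (g = (-⅓*(-1) - ⅓*(-1)) - 24 = (⅓ + ⅓) - 24 = ⅔ - 24 = -70/3 ≈ -23.333)
(g - 4*(1 + 3)) - 48*(-121) = (-70/3 - 4*(1 + 3)) - 48*(-121) = (-70/3 - 4*4) + 5808 = (-70/3 - 1*16) + 5808 = (-70/3 - 16) + 5808 = -118/3 + 5808 = 17306/3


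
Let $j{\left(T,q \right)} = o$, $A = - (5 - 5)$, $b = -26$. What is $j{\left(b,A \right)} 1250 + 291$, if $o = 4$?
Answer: $5291$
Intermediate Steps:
$A = 0$ ($A = \left(-1\right) 0 = 0$)
$j{\left(T,q \right)} = 4$
$j{\left(b,A \right)} 1250 + 291 = 4 \cdot 1250 + 291 = 5000 + 291 = 5291$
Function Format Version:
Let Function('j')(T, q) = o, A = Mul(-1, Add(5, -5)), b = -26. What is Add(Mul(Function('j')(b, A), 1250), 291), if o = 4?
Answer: 5291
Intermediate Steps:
A = 0 (A = Mul(-1, 0) = 0)
Function('j')(T, q) = 4
Add(Mul(Function('j')(b, A), 1250), 291) = Add(Mul(4, 1250), 291) = Add(5000, 291) = 5291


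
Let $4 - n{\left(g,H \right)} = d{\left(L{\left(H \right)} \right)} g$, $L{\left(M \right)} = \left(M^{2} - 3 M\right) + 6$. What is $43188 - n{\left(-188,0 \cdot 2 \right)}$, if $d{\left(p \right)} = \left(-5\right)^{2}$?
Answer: $38484$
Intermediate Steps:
$L{\left(M \right)} = 6 + M^{2} - 3 M$
$d{\left(p \right)} = 25$
$n{\left(g,H \right)} = 4 - 25 g$
$43188 - n{\left(-188,0 \cdot 2 \right)} = 43188 - \left(4 - -4700\right) = 43188 - \left(4 + 4700\right) = 43188 - 4704 = 38484$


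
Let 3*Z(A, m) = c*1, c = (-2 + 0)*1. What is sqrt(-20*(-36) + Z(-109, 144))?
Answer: sqrt(6474)/3 ≈ 26.820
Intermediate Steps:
c = -2 (c = -2*1 = -2)
Z(A, m) = -2/3 (Z(A, m) = (-2*1)/3 = (1/3)*(-2) = -2/3)
sqrt(-20*(-36) + Z(-109, 144)) = sqrt(-20*(-36) - 2/3) = sqrt(720 - 2/3) = sqrt(2158/3) = sqrt(6474)/3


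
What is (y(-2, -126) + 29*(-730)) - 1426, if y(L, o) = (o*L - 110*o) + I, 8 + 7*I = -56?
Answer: -59452/7 ≈ -8493.1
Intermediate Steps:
I = -64/7 (I = -8/7 + (1/7)*(-56) = -8/7 - 8 = -64/7 ≈ -9.1429)
y(L, o) = -64/7 - 110*o + L*o (y(L, o) = (o*L - 110*o) - 64/7 = (L*o - 110*o) - 64/7 = (-110*o + L*o) - 64/7 = -64/7 - 110*o + L*o)
(y(-2, -126) + 29*(-730)) - 1426 = ((-64/7 - 110*(-126) - 2*(-126)) + 29*(-730)) - 1426 = ((-64/7 + 13860 + 252) - 21170) - 1426 = (98720/7 - 21170) - 1426 = -49470/7 - 1426 = -59452/7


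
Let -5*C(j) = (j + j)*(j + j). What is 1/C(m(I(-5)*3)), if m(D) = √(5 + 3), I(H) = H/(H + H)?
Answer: -5/32 ≈ -0.15625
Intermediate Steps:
I(H) = ½ (I(H) = H/((2*H)) = (1/(2*H))*H = ½)
m(D) = 2*√2 (m(D) = √8 = 2*√2)
C(j) = -4*j²/5 (C(j) = -(j + j)*(j + j)/5 = -2*j*2*j/5 = -4*j²/5)
1/C(m(I(-5)*3)) = 1/(-4*(2*√2)²/5) = 1/(-⅘*8) = 1/(-32/5) = -5/32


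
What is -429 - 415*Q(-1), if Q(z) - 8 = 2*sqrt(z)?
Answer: -3749 - 830*I ≈ -3749.0 - 830.0*I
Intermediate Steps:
Q(z) = 8 + 2*sqrt(z)
-429 - 415*Q(-1) = -429 - 415*(8 + 2*sqrt(-1)) = -429 - 415*(8 + 2*I) = -429 + (-3320 - 830*I) = -3749 - 830*I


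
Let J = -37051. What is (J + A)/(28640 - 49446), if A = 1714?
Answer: 35337/20806 ≈ 1.6984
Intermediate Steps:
(J + A)/(28640 - 49446) = (-37051 + 1714)/(28640 - 49446) = -35337/(-20806) = -35337*(-1/20806) = 35337/20806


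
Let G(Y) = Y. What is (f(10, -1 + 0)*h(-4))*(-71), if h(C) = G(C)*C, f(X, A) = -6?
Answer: 6816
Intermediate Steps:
h(C) = C² (h(C) = C*C = C²)
(f(10, -1 + 0)*h(-4))*(-71) = -6*(-4)²*(-71) = -6*16*(-71) = -96*(-71) = 6816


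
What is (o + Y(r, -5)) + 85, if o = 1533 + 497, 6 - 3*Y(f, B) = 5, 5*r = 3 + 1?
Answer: 6346/3 ≈ 2115.3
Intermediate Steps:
r = ⅘ (r = (3 + 1)/5 = (⅕)*4 = ⅘ ≈ 0.80000)
Y(f, B) = ⅓ (Y(f, B) = 2 - ⅓*5 = 2 - 5/3 = ⅓)
o = 2030
(o + Y(r, -5)) + 85 = (2030 + ⅓) + 85 = 6091/3 + 85 = 6346/3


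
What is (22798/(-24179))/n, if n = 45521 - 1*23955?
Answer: -11399/260722157 ≈ -4.3721e-5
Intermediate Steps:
n = 21566 (n = 45521 - 23955 = 21566)
(22798/(-24179))/n = (22798/(-24179))/21566 = (22798*(-1/24179))*(1/21566) = -22798/24179*1/21566 = -11399/260722157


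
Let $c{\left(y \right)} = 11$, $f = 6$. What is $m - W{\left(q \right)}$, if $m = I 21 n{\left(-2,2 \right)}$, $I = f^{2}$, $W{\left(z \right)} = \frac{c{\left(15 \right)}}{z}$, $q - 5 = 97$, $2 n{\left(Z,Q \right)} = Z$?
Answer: $- \frac{77123}{102} \approx -756.11$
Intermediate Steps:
$n{\left(Z,Q \right)} = \frac{Z}{2}$
$q = 102$ ($q = 5 + 97 = 102$)
$W{\left(z \right)} = \frac{11}{z}$
$I = 36$ ($I = 6^{2} = 36$)
$m = -756$ ($m = 36 \cdot 21 \cdot \frac{1}{2} \left(-2\right) = 756 \left(-1\right) = -756$)
$m - W{\left(q \right)} = -756 - \frac{11}{102} = - \frac{77123}{102}$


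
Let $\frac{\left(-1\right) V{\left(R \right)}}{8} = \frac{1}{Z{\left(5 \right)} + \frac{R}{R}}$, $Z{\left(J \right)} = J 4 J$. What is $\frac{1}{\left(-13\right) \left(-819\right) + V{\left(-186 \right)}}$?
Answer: $\frac{101}{1075339} \approx 9.3924 \cdot 10^{-5}$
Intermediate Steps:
$Z{\left(J \right)} = 4 J^{2}$ ($Z{\left(J \right)} = 4 J J = 4 J^{2}$)
$V{\left(R \right)} = - \frac{8}{101}$ ($V{\left(R \right)} = - \frac{8}{4 \cdot 5^{2} + \frac{R}{R}} = - \frac{8}{4 \cdot 25 + 1} = - \frac{8}{100 + 1} = - \frac{8}{101}$)
$\frac{1}{\left(-13\right) \left(-819\right) + V{\left(-186 \right)}} = \frac{1}{\left(-13\right) \left(-819\right) - \frac{8}{101}} = \frac{1}{10647 - \frac{8}{101}} = \frac{1}{\frac{1075339}{101}} = \frac{101}{1075339}$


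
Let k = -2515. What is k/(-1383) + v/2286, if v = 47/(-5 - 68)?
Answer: 139877723/76930758 ≈ 1.8182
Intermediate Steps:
v = -47/73 (v = 47/(-73) = 47*(-1/73) = -47/73 ≈ -0.64384)
k/(-1383) + v/2286 = -2515/(-1383) - 47/73/2286 = -2515*(-1/1383) - 47/73*1/2286 = 2515/1383 - 47/166878 = 139877723/76930758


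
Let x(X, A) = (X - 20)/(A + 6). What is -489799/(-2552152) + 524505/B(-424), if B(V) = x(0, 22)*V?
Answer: 58570961045/33816014 ≈ 1732.0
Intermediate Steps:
x(X, A) = (-20 + X)/(6 + A)
B(V) = -5*V/7 (B(V) = ((-20 + 0)/(6 + 22))*V = (-20/28)*V = ((1/28)*(-20))*V = -5*V/7)
-489799/(-2552152) + 524505/B(-424) = -489799/(-2552152) + 524505/((-5/7*(-424))) = -489799*(-1/2552152) + 524505/(2120/7) = 489799/2552152 + 524505*(7/2120) = 489799/2552152 + 734307/424 = 58570961045/33816014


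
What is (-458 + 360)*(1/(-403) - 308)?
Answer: 12164250/403 ≈ 30184.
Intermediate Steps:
(-458 + 360)*(1/(-403) - 308) = -98*(-1/403 - 308) = -98*(-124125/403) = 12164250/403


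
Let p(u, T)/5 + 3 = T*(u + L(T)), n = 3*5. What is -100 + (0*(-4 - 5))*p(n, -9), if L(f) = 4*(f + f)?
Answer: -100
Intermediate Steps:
n = 15
L(f) = 8*f (L(f) = 4*(2*f) = 8*f)
p(u, T) = -15 + 5*T*(u + 8*T) (p(u, T) = -15 + 5*(T*(u + 8*T)) = -15 + 5*T*(u + 8*T))
-100 + (0*(-4 - 5))*p(n, -9) = -100 + (0*(-4 - 5))*(-15 + 40*(-9)² + 5*(-9)*15) = -100 + (0*(-9))*(-15 + 40*81 - 675) = -100 + 0*(-15 + 3240 - 675) = -100 + 0*2550 = -100 + 0 = -100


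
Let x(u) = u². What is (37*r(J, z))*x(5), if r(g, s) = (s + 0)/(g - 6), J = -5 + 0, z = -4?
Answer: 3700/11 ≈ 336.36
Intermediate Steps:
J = -5
r(g, s) = s/(-6 + g)
(37*r(J, z))*x(5) = (37*(-4/(-6 - 5)))*5² = (37*(-4/(-11)))*25 = (37*(-4*(-1/11)))*25 = (37*(4/11))*25 = (148/11)*25 = 3700/11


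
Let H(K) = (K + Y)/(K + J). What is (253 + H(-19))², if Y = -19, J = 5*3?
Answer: 275625/4 ≈ 68906.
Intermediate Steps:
J = 15
H(K) = (-19 + K)/(15 + K) (H(K) = (K - 19)/(K + 15) = (-19 + K)/(15 + K))
(253 + H(-19))² = (253 + (-19 - 19)/(15 - 19))² = (253 - 38/(-4))² = (253 - ¼*(-38))² = (253 + 19/2)² = (525/2)² = 275625/4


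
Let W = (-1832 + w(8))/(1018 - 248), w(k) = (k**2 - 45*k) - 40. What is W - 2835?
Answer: -1092559/385 ≈ -2837.8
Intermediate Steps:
w(k) = -40 + k**2 - 45*k
W = -1084/385 (W = (-1832 + (-40 + 8**2 - 45*8))/(1018 - 248) = (-1832 + (-40 + 64 - 360))/770 = (-1832 - 336)*(1/770) = -2168*1/770 = -1084/385 ≈ -2.8156)
W - 2835 = -1084/385 - 2835 = -1092559/385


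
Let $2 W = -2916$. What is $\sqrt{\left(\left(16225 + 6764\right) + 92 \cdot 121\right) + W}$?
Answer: $\sqrt{32663} \approx 180.73$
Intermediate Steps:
$W = -1458$ ($W = \frac{1}{2} \left(-2916\right) = -1458$)
$\sqrt{\left(\left(16225 + 6764\right) + 92 \cdot 121\right) + W} = \sqrt{\left(\left(16225 + 6764\right) + 92 \cdot 121\right) - 1458} = \sqrt{\left(22989 + 11132\right) - 1458} = \sqrt{34121 - 1458} = \sqrt{32663}$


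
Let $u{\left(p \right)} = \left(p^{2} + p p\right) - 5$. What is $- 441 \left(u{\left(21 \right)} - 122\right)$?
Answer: $-332955$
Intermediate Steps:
$u{\left(p \right)} = -5 + 2 p^{2}$ ($u{\left(p \right)} = \left(p^{2} + p^{2}\right) - 5 = 2 p^{2} - 5 = -5 + 2 p^{2}$)
$- 441 \left(u{\left(21 \right)} - 122\right) = - 441 \left(\left(-5 + 2 \cdot 21^{2}\right) - 122\right) = - 441 \left(\left(-5 + 2 \cdot 441\right) - 122\right) = - 441 \left(\left(-5 + 882\right) - 122\right) = - 441 \left(877 - 122\right) = \left(-441\right) 755 = -332955$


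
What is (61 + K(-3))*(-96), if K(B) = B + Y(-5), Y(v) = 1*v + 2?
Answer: -5280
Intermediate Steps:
Y(v) = 2 + v (Y(v) = v + 2 = 2 + v)
K(B) = -3 + B (K(B) = B + (2 - 5) = B - 3 = -3 + B)
(61 + K(-3))*(-96) = (61 + (-3 - 3))*(-96) = (61 - 6)*(-96) = 55*(-96) = -5280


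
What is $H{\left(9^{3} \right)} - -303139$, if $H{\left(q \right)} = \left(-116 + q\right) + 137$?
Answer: $303889$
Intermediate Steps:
$H{\left(q \right)} = 21 + q$
$H{\left(9^{3} \right)} - -303139 = \left(21 + 9^{3}\right) - -303139 = \left(21 + 729\right) + 303139 = 750 + 303139 = 303889$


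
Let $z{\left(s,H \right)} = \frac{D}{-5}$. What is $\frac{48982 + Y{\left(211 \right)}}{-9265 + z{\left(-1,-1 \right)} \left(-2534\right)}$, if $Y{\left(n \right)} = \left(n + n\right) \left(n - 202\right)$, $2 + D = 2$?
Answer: $- \frac{10556}{1853} \approx -5.6967$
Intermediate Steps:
$D = 0$ ($D = -2 + 2 = 0$)
$z{\left(s,H \right)} = 0$ ($z{\left(s,H \right)} = \frac{0}{-5} = 0 \left(- \frac{1}{5}\right) = 0$)
$Y{\left(n \right)} = 2 n \left(-202 + n\right)$
$\frac{48982 + Y{\left(211 \right)}}{-9265 + z{\left(-1,-1 \right)} \left(-2534\right)} = \frac{48982 + 2 \cdot 211 \left(-202 + 211\right)}{-9265 + 0 \left(-2534\right)} = \frac{48982 + 2 \cdot 211 \cdot 9}{-9265 + 0} = \frac{48982 + 3798}{-9265} = 52780 \left(- \frac{1}{9265}\right) = - \frac{10556}{1853}$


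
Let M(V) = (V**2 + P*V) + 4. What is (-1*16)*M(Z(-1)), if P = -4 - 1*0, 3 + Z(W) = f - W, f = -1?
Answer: -400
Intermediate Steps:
Z(W) = -4 - W (Z(W) = -3 + (-1 - W) = -4 - W)
P = -4 (P = -4 + 0 = -4)
M(V) = 4 + V**2 - 4*V (M(V) = (V**2 - 4*V) + 4 = 4 + V**2 - 4*V)
(-1*16)*M(Z(-1)) = (-1*16)*(4 + (-4 - 1*(-1))**2 - 4*(-4 - 1*(-1))) = -16*(4 + (-4 + 1)**2 - 4*(-4 + 1)) = -16*(4 + (-3)**2 - 4*(-3)) = -16*(4 + 9 + 12) = -16*25 = -400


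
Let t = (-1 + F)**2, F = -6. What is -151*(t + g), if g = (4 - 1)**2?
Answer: -8758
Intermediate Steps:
t = 49 (t = (-1 - 6)**2 = (-7)**2 = 49)
g = 9 (g = 3**2 = 9)
-151*(t + g) = -151*(49 + 9) = -151*58 = -8758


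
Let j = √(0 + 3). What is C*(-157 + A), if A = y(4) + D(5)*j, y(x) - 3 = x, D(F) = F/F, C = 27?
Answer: -4050 + 27*√3 ≈ -4003.2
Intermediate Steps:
D(F) = 1
y(x) = 3 + x
j = √3 ≈ 1.7320
A = 7 + √3 (A = (3 + 4) + 1*√3 = 7 + √3 ≈ 8.7321)
C*(-157 + A) = 27*(-157 + (7 + √3)) = 27*(-150 + √3) = -4050 + 27*√3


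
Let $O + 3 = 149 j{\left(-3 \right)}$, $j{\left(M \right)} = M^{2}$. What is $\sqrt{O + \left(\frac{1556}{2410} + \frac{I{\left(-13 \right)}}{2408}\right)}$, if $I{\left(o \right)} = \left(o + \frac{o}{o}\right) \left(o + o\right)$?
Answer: $\frac{\sqrt{176122461832415}}{362705} \approx 36.589$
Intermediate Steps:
$I{\left(o \right)} = 2 o \left(1 + o\right)$ ($I{\left(o \right)} = \left(o + 1\right) 2 o = \left(1 + o\right) 2 o = 2 o \left(1 + o\right)$)
$O = 1338$ ($O = -3 + 149 \left(-3\right)^{2} = -3 + 149 \cdot 9 = -3 + 1341 = 1338$)
$\sqrt{O + \left(\frac{1556}{2410} + \frac{I{\left(-13 \right)}}{2408}\right)} = \sqrt{1338 + \left(\frac{1556}{2410} + \frac{2 \left(-13\right) \left(1 - 13\right)}{2408}\right)} = \sqrt{1338 + \left(1556 \cdot \frac{1}{2410} + 2 \left(-13\right) \left(-12\right) \frac{1}{2408}\right)} = \sqrt{1338 + \left(\frac{778}{1205} + 312 \cdot \frac{1}{2408}\right)} = \sqrt{1338 + \left(\frac{778}{1205} + \frac{39}{301}\right)} = \sqrt{1338 + \frac{281173}{362705}} = \sqrt{\frac{485580463}{362705}} = \frac{\sqrt{176122461832415}}{362705}$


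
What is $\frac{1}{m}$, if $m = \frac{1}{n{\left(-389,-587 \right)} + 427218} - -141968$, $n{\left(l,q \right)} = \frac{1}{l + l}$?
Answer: $\frac{332375603}{47186699607482} \approx 7.0438 \cdot 10^{-6}$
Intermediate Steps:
$n{\left(l,q \right)} = \frac{1}{2 l}$
$m = \frac{47186699607482}{332375603}$ ($m = \frac{1}{\frac{1}{2 \left(-389\right)} + 427218} - -141968 = \frac{1}{\frac{1}{2} \left(- \frac{1}{389}\right) + 427218} + 141968 = \frac{1}{- \frac{1}{778} + 427218} + 141968 = \frac{1}{\frac{332375603}{778}} + 141968 = \frac{778}{332375603} + 141968 = \frac{47186699607482}{332375603} \approx 1.4197 \cdot 10^{5}$)
$\frac{1}{m} = \frac{1}{\frac{47186699607482}{332375603}} = \frac{332375603}{47186699607482}$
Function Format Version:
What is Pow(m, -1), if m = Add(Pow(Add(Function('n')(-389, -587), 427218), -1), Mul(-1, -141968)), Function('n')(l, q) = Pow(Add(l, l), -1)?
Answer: Rational(332375603, 47186699607482) ≈ 7.0438e-6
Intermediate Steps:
Function('n')(l, q) = Mul(Rational(1, 2), Pow(l, -1)) (Function('n')(l, q) = Pow(Mul(2, l), -1) = Mul(Rational(1, 2), Pow(l, -1)))
m = Rational(47186699607482, 332375603) (m = Add(Pow(Add(Mul(Rational(1, 2), Pow(-389, -1)), 427218), -1), Mul(-1, -141968)) = Add(Pow(Add(Mul(Rational(1, 2), Rational(-1, 389)), 427218), -1), 141968) = Add(Pow(Add(Rational(-1, 778), 427218), -1), 141968) = Add(Pow(Rational(332375603, 778), -1), 141968) = Add(Rational(778, 332375603), 141968) = Rational(47186699607482, 332375603) ≈ 1.4197e+5)
Pow(m, -1) = Pow(Rational(47186699607482, 332375603), -1) = Rational(332375603, 47186699607482)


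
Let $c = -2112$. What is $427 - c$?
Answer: $2539$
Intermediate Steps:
$427 - c = 427 - -2112 = 427 + 2112 = 2539$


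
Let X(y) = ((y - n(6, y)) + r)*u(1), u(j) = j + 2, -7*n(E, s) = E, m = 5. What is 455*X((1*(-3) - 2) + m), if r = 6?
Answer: 9360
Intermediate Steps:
n(E, s) = -E/7
u(j) = 2 + j
X(y) = 144/7 + 3*y (X(y) = ((y - (-1)*6/7) + 6)*(2 + 1) = ((y - 1*(-6/7)) + 6)*3 = ((y + 6/7) + 6)*3 = ((6/7 + y) + 6)*3 = (48/7 + y)*3 = 144/7 + 3*y)
455*X((1*(-3) - 2) + m) = 455*(144/7 + 3*((1*(-3) - 2) + 5)) = 455*(144/7 + 3*((-3 - 2) + 5)) = 455*(144/7 + 3*(-5 + 5)) = 455*(144/7 + 3*0) = 455*(144/7 + 0) = 455*(144/7) = 9360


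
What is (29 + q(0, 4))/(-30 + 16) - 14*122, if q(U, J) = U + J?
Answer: -23945/14 ≈ -1710.4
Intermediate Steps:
q(U, J) = J + U
(29 + q(0, 4))/(-30 + 16) - 14*122 = (29 + (4 + 0))/(-30 + 16) - 14*122 = (29 + 4)/(-14) - 1708 = 33*(-1/14) - 1708 = -33/14 - 1708 = -23945/14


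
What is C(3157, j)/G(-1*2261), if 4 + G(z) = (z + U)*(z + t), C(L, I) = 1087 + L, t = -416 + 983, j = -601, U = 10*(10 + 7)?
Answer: 2122/1771075 ≈ 0.0011981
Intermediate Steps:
U = 170 (U = 10*17 = 170)
t = 567
G(z) = -4 + (170 + z)*(567 + z) (G(z) = -4 + (z + 170)*(z + 567) = -4 + (170 + z)*(567 + z))
C(3157, j)/G(-1*2261) = (1087 + 3157)/(96386 + (-1*2261)² + 737*(-1*2261)) = 4244/(96386 + (-2261)² + 737*(-2261)) = 4244/(96386 + 5112121 - 1666357) = 4244/3542150 = 4244*(1/3542150) = 2122/1771075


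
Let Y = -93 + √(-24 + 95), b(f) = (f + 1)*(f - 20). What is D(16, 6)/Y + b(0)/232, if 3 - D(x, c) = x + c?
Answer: 14899/124381 + 19*√71/8578 ≈ 0.13845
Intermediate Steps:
D(x, c) = 3 - c - x (D(x, c) = 3 - (x + c) = 3 - (c + x) = 3 + (-c - x) = 3 - c - x)
b(f) = (1 + f)*(-20 + f)
Y = -93 + √71 ≈ -84.574
D(16, 6)/Y + b(0)/232 = (3 - 1*6 - 1*16)/(-93 + √71) + (-20 + 0² - 19*0)/232 = (3 - 6 - 16)/(-93 + √71) + (-20 + 0 + 0)*(1/232) = -19/(-93 + √71) - 20*1/232 = -19/(-93 + √71) - 5/58 = -5/58 - 19/(-93 + √71)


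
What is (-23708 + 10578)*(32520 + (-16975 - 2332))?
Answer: -173486690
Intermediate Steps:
(-23708 + 10578)*(32520 + (-16975 - 2332)) = -13130*(32520 - 19307) = -13130*13213 = -173486690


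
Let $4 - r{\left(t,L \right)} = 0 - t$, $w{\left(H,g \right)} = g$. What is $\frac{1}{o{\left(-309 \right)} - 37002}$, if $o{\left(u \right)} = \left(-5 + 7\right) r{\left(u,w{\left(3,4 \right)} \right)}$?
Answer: $- \frac{1}{37612} \approx -2.6587 \cdot 10^{-5}$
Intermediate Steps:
$r{\left(t,L \right)} = 4 + t$ ($r{\left(t,L \right)} = 4 - \left(0 - t\right) = 4 - - t = 4 + t$)
$o{\left(u \right)} = 8 + 2 u$ ($o{\left(u \right)} = \left(-5 + 7\right) \left(4 + u\right) = 2 \left(4 + u\right) = 8 + 2 u$)
$\frac{1}{o{\left(-309 \right)} - 37002} = \frac{1}{\left(8 + 2 \left(-309\right)\right) - 37002} = \frac{1}{\left(8 - 618\right) - 37002} = \frac{1}{-610 - 37002} = \frac{1}{-37612} = - \frac{1}{37612}$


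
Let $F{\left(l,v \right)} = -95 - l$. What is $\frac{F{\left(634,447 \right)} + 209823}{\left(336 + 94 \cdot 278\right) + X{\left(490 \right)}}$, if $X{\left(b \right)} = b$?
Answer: $\frac{34849}{4493} \approx 7.7563$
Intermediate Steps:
$\frac{F{\left(634,447 \right)} + 209823}{\left(336 + 94 \cdot 278\right) + X{\left(490 \right)}} = \frac{\left(-95 - 634\right) + 209823}{\left(336 + 94 \cdot 278\right) + 490} = \frac{\left(-95 - 634\right) + 209823}{\left(336 + 26132\right) + 490} = \frac{-729 + 209823}{26468 + 490} = \frac{209094}{26958} = 209094 \cdot \frac{1}{26958} = \frac{34849}{4493}$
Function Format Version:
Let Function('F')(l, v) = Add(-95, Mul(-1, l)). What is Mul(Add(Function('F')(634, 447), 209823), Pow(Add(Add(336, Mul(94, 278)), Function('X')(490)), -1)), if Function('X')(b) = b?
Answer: Rational(34849, 4493) ≈ 7.7563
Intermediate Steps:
Mul(Add(Function('F')(634, 447), 209823), Pow(Add(Add(336, Mul(94, 278)), Function('X')(490)), -1)) = Mul(Add(Add(-95, Mul(-1, 634)), 209823), Pow(Add(Add(336, Mul(94, 278)), 490), -1)) = Mul(Add(Add(-95, -634), 209823), Pow(Add(Add(336, 26132), 490), -1)) = Mul(Add(-729, 209823), Pow(Add(26468, 490), -1)) = Mul(209094, Pow(26958, -1)) = Mul(209094, Rational(1, 26958)) = Rational(34849, 4493)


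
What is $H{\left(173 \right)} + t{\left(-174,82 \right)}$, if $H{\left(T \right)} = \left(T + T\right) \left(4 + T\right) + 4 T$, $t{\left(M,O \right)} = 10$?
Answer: $61944$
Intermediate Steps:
$H{\left(T \right)} = 4 T + 2 T \left(4 + T\right)$ ($H{\left(T \right)} = 2 T \left(4 + T\right) + 4 T = 4 T + 2 T \left(4 + T\right)$)
$H{\left(173 \right)} + t{\left(-174,82 \right)} = 2 \cdot 173 \left(6 + 173\right) + 10 = 2 \cdot 173 \cdot 179 + 10 = 61934 + 10 = 61944$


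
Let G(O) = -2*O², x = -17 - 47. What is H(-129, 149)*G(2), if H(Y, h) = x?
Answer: 512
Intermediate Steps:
x = -64
H(Y, h) = -64
H(-129, 149)*G(2) = -(-128)*2² = -(-128)*4 = -64*(-8) = 512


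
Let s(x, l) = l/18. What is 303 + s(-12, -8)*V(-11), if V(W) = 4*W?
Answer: 2903/9 ≈ 322.56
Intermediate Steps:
s(x, l) = l/18 (s(x, l) = l*(1/18) = l/18)
303 + s(-12, -8)*V(-11) = 303 + ((1/18)*(-8))*(4*(-11)) = 303 - 4/9*(-44) = 303 + 176/9 = 2903/9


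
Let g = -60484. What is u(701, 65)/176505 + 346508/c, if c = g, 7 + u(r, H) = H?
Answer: -15289221617/2668932105 ≈ -5.7286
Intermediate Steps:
u(r, H) = -7 + H
c = -60484
u(701, 65)/176505 + 346508/c = (-7 + 65)/176505 + 346508/(-60484) = 58*(1/176505) + 346508*(-1/60484) = 58/176505 - 86627/15121 = -15289221617/2668932105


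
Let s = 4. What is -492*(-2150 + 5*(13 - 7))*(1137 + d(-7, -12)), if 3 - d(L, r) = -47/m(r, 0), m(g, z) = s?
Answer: 1201321320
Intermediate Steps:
m(g, z) = 4
d(L, r) = 59/4 (d(L, r) = 3 - (-47)/4 = 3 - 1*(-47/4) = 3 + 47/4 = 59/4)
-492*(-2150 + 5*(13 - 7))*(1137 + d(-7, -12)) = -492*(-2150 + 5*(13 - 7))*(1137 + 59/4) = -492*(-2150 + 5*6)*4607/4 = -492*(-2150 + 30)*4607/4 = -(-1043040)*4607/4 = -492*(-2441710) = 1201321320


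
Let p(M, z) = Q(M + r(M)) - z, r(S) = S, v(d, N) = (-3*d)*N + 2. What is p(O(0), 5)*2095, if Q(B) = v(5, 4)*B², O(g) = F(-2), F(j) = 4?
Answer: -7787115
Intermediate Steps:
v(d, N) = 2 - 3*N*d (v(d, N) = -3*N*d + 2 = 2 - 3*N*d)
O(g) = 4
Q(B) = -58*B² (Q(B) = (2 - 3*4*5)*B² = (2 - 60)*B² = -58*B²)
p(M, z) = -z - 232*M² (p(M, z) = -58*(M + M)² - z = -58*4*M² - z = -232*M² - z = -z - 232*M²)
p(O(0), 5)*2095 = (-1*5 - 232*4²)*2095 = (-5 - 232*16)*2095 = (-5 - 3712)*2095 = -3717*2095 = -7787115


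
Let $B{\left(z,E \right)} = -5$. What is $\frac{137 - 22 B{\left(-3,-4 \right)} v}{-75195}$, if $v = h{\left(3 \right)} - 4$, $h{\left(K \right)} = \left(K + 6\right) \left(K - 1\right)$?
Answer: $- \frac{559}{25065} \approx -0.022302$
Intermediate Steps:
$h{\left(K \right)} = \left(-1 + K\right) \left(6 + K\right)$ ($h{\left(K \right)} = \left(6 + K\right) \left(-1 + K\right) = \left(-1 + K\right) \left(6 + K\right)$)
$v = 14$ ($v = \left(-6 + 3^{2} + 5 \cdot 3\right) - 4 = \left(-6 + 9 + 15\right) - 4 = 18 - 4 = 14$)
$\frac{137 - 22 B{\left(-3,-4 \right)} v}{-75195} = \frac{137 - 22 \left(\left(-5\right) 14\right)}{-75195} = \left(137 - -1540\right) \left(- \frac{1}{75195}\right) = \left(137 + 1540\right) \left(- \frac{1}{75195}\right) = 1677 \left(- \frac{1}{75195}\right) = - \frac{559}{25065}$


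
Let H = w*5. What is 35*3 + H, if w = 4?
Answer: 125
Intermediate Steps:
H = 20 (H = 4*5 = 20)
35*3 + H = 35*3 + 20 = 105 + 20 = 125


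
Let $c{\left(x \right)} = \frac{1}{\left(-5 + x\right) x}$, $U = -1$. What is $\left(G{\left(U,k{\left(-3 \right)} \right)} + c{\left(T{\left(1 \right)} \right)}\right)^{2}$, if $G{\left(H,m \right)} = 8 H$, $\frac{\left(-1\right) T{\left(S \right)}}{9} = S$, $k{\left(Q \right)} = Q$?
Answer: $\frac{1014049}{15876} \approx 63.873$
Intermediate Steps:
$T{\left(S \right)} = - 9 S$
$c{\left(x \right)} = \frac{1}{x \left(-5 + x\right)}$
$\left(G{\left(U,k{\left(-3 \right)} \right)} + c{\left(T{\left(1 \right)} \right)}\right)^{2} = \left(8 \left(-1\right) + \frac{1}{\left(-9\right) 1 \left(-5 - 9\right)}\right)^{2} = \left(-8 + \frac{1}{\left(-9\right) \left(-5 - 9\right)}\right)^{2} = \left(-8 - \frac{1}{9 \left(-14\right)}\right)^{2} = \left(-8 - - \frac{1}{126}\right)^{2} = \left(-8 + \frac{1}{126}\right)^{2} = \left(- \frac{1007}{126}\right)^{2} = \frac{1014049}{15876}$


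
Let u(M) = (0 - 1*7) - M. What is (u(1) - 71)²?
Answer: 6241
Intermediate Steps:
u(M) = -7 - M (u(M) = (0 - 7) - M = -7 - M)
(u(1) - 71)² = ((-7 - 1*1) - 71)² = ((-7 - 1) - 71)² = (-8 - 71)² = (-79)² = 6241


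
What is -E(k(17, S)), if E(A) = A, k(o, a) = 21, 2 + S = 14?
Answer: -21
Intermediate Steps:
S = 12 (S = -2 + 14 = 12)
-E(k(17, S)) = -1*21 = -21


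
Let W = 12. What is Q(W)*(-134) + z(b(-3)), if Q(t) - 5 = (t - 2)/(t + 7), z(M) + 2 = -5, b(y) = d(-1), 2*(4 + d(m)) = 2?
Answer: -14203/19 ≈ -747.53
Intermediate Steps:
d(m) = -3 (d(m) = -4 + (1/2)*2 = -4 + 1 = -3)
b(y) = -3
z(M) = -7 (z(M) = -2 - 5 = -7)
Q(t) = 5 + (-2 + t)/(7 + t) (Q(t) = 5 + (t - 2)/(t + 7) = 5 + (-2 + t)/(7 + t))
Q(W)*(-134) + z(b(-3)) = (3*(11 + 2*12)/(7 + 12))*(-134) - 7 = (3*(11 + 24)/19)*(-134) - 7 = (3*(1/19)*35)*(-134) - 7 = (105/19)*(-134) - 7 = -14070/19 - 7 = -14203/19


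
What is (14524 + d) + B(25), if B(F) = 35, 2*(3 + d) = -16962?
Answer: 6075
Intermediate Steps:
d = -8484 (d = -3 + (½)*(-16962) = -3 - 8481 = -8484)
(14524 + d) + B(25) = (14524 - 8484) + 35 = 6040 + 35 = 6075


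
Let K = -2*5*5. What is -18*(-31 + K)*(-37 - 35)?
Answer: -104976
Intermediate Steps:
K = -50 (K = -10*5 = -50)
-18*(-31 + K)*(-37 - 35) = -18*(-31 - 50)*(-37 - 35) = -(-1458)*(-72) = -18*5832 = -104976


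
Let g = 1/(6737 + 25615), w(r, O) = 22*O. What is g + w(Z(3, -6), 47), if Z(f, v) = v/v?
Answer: 33451969/32352 ≈ 1034.0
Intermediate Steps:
Z(f, v) = 1
g = 1/32352 ≈ 3.0910e-5
g + w(Z(3, -6), 47) = 1/32352 + 22*47 = 1/32352 + 1034 = 33451969/32352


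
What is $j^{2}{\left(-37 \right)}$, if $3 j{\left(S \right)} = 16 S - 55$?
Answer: $\frac{418609}{9} \approx 46512.0$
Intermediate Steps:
$j{\left(S \right)} = - \frac{55}{3} + \frac{16 S}{3}$ ($j{\left(S \right)} = \frac{16 S - 55}{3} = \frac{-55 + 16 S}{3} = - \frac{55}{3} + \frac{16 S}{3}$)
$j^{2}{\left(-37 \right)} = \left(- \frac{55}{3} + \frac{16}{3} \left(-37\right)\right)^{2} = \left(- \frac{55}{3} - \frac{592}{3}\right)^{2} = \left(- \frac{647}{3}\right)^{2} = \frac{418609}{9}$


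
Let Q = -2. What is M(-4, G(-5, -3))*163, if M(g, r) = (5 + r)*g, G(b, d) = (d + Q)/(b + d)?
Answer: -7335/2 ≈ -3667.5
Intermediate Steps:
G(b, d) = (-2 + d)/(b + d) (G(b, d) = (d - 2)/(b + d) = (-2 + d)/(b + d))
M(g, r) = g*(5 + r)
M(-4, G(-5, -3))*163 = -4*(5 + (-2 - 3)/(-5 - 3))*163 = -4*(5 - 5/(-8))*163 = -4*(5 - ⅛*(-5))*163 = -4*(5 + 5/8)*163 = -4*45/8*163 = -45/2*163 = -7335/2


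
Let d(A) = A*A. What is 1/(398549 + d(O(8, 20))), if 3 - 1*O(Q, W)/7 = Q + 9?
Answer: 1/408153 ≈ 2.4501e-6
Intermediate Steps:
O(Q, W) = -42 - 7*Q (O(Q, W) = 21 - 7*(Q + 9) = 21 - 7*(9 + Q) = 21 + (-63 - 7*Q) = -42 - 7*Q)
d(A) = A**2
1/(398549 + d(O(8, 20))) = 1/(398549 + (-42 - 7*8)**2) = 1/(398549 + (-42 - 56)**2) = 1/(398549 + (-98)**2) = 1/(398549 + 9604) = 1/408153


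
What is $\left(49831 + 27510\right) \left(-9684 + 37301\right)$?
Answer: $2135926397$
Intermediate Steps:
$\left(49831 + 27510\right) \left(-9684 + 37301\right) = 77341 \cdot 27617 = 2135926397$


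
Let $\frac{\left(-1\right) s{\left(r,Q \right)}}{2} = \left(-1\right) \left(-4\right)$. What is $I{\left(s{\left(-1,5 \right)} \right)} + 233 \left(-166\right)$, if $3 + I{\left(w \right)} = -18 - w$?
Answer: $-38691$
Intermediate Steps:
$s{\left(r,Q \right)} = -8$ ($s{\left(r,Q \right)} = - 2 \left(\left(-1\right) \left(-4\right)\right) = \left(-2\right) 4 = -8$)
$I{\left(w \right)} = -21 - w$ ($I{\left(w \right)} = -3 - \left(18 + w\right) = -21 - w$)
$I{\left(s{\left(-1,5 \right)} \right)} + 233 \left(-166\right) = \left(-21 - -8\right) + 233 \left(-166\right) = \left(-21 + 8\right) - 38678 = -13 - 38678 = -38691$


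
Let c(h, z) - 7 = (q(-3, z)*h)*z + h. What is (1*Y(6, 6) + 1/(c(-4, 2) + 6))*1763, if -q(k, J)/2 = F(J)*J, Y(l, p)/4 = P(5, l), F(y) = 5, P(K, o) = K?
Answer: 5960703/169 ≈ 35270.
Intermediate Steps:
Y(l, p) = 20 (Y(l, p) = 4*5 = 20)
q(k, J) = -10*J
c(h, z) = 7 + h - 10*h*z² (c(h, z) = 7 + (((-10*z)*h)*z + h) = 7 + ((-10*h*z)*z + h) = 7 + (-10*h*z² + h) = 7 + (h - 10*h*z²) = 7 + h - 10*h*z²)
(1*Y(6, 6) + 1/(c(-4, 2) + 6))*1763 = (1*20 + 1/((7 - 4 - 10*(-4)*2²) + 6))*1763 = (20 + 1/((7 - 4 - 10*(-4)*4) + 6))*1763 = (20 + 1/((7 - 4 + 160) + 6))*1763 = (20 + 1/(163 + 6))*1763 = (20 + 1/169)*1763 = (3381/169)*1763 = 5960703/169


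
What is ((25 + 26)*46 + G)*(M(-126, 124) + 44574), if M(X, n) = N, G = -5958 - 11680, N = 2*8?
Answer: -681870280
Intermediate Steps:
N = 16
G = -17638
M(X, n) = 16
((25 + 26)*46 + G)*(M(-126, 124) + 44574) = ((25 + 26)*46 - 17638)*(16 + 44574) = (51*46 - 17638)*44590 = (2346 - 17638)*44590 = -15292*44590 = -681870280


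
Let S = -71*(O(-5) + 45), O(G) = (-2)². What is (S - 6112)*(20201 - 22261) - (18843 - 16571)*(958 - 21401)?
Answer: 66203956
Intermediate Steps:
O(G) = 4
S = -3479 (S = -71*(4 + 45) = -71*49 = -3479)
(S - 6112)*(20201 - 22261) - (18843 - 16571)*(958 - 21401) = (-3479 - 6112)*(20201 - 22261) - (18843 - 16571)*(958 - 21401) = -9591*(-2060) - 2272*(-20443) = 19757460 - 1*(-46446496) = 19757460 + 46446496 = 66203956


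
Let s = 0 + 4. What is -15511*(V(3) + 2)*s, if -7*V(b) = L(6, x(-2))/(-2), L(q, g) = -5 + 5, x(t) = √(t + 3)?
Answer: -124088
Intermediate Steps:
x(t) = √(3 + t)
s = 4
L(q, g) = 0
V(b) = 0 (V(b) = -0/(-2) = -0*(-1)/2 = -⅐*0 = 0)
-15511*(V(3) + 2)*s = -15511*(0 + 2)*4 = -31022*4 = -15511*8 = -124088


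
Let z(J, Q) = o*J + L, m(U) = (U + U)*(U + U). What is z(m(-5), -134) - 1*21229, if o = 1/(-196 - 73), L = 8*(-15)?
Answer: -5742981/269 ≈ -21349.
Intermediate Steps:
L = -120
o = -1/269 (o = 1/(-269) = -1/269 ≈ -0.0037175)
m(U) = 4*U**2 (m(U) = (2*U)*(2*U) = 4*U**2)
z(J, Q) = -120 - J/269 (z(J, Q) = -J/269 - 120 = -120 - J/269)
z(m(-5), -134) - 1*21229 = (-120 - 4*(-5)**2/269) - 1*21229 = (-120 - 4*25/269) - 21229 = (-120 - 1/269*100) - 21229 = (-120 - 100/269) - 21229 = -32380/269 - 21229 = -5742981/269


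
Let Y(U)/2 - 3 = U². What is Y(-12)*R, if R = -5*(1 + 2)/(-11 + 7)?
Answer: 2205/2 ≈ 1102.5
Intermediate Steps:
Y(U) = 6 + 2*U²
R = 15/4 (R = -15/(-4) = -15*(-1)/4 = -5*(-¾) = 15/4 ≈ 3.7500)
Y(-12)*R = (6 + 2*(-12)²)*(15/4) = (6 + 2*144)*(15/4) = (6 + 288)*(15/4) = 294*(15/4) = 2205/2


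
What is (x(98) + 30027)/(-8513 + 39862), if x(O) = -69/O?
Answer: 2942577/3072202 ≈ 0.95781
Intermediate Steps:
(x(98) + 30027)/(-8513 + 39862) = (-69/98 + 30027)/(-8513 + 39862) = (-69*1/98 + 30027)/31349 = (-69/98 + 30027)*(1/31349) = (2942577/98)*(1/31349) = 2942577/3072202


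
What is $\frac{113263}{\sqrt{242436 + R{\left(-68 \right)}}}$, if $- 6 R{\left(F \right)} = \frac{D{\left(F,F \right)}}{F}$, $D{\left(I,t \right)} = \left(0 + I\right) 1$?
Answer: $\frac{113263 \sqrt{8727690}}{1454615} \approx 230.03$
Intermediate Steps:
$D{\left(I,t \right)} = I$ ($D{\left(I,t \right)} = I 1 = I$)
$R{\left(F \right)} = - \frac{1}{6}$ ($R{\left(F \right)} = - \frac{F \frac{1}{F}}{6} = \left(- \frac{1}{6}\right) 1 = - \frac{1}{6}$)
$\frac{113263}{\sqrt{242436 + R{\left(-68 \right)}}} = \frac{113263}{\sqrt{242436 - \frac{1}{6}}} = \frac{113263}{\sqrt{\frac{1454615}{6}}} = \frac{113263}{\frac{1}{6} \sqrt{8727690}} = 113263 \frac{\sqrt{8727690}}{1454615} = \frac{113263 \sqrt{8727690}}{1454615}$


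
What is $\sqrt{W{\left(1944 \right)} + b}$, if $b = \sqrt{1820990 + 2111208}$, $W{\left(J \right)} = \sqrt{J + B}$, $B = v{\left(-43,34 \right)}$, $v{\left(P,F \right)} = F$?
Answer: $\sqrt{\sqrt{1978} + \sqrt{3932198}} \approx 45.027$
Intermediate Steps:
$B = 34$
$W{\left(J \right)} = \sqrt{34 + J}$ ($W{\left(J \right)} = \sqrt{J + 34} = \sqrt{34 + J}$)
$b = \sqrt{3932198} \approx 1983.0$
$\sqrt{W{\left(1944 \right)} + b} = \sqrt{\sqrt{34 + 1944} + \sqrt{3932198}} = \sqrt{\sqrt{1978} + \sqrt{3932198}}$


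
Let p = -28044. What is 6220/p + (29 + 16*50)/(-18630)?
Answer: -3864641/14512770 ≈ -0.26629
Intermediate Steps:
6220/p + (29 + 16*50)/(-18630) = 6220/(-28044) + (29 + 16*50)/(-18630) = 6220*(-1/28044) + (29 + 800)*(-1/18630) = -1555/7011 + 829*(-1/18630) = -1555/7011 - 829/18630 = -3864641/14512770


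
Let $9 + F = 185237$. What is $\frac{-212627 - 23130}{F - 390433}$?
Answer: $\frac{235757}{205205} \approx 1.1489$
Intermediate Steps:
$F = 185228$ ($F = -9 + 185237 = 185228$)
$\frac{-212627 - 23130}{F - 390433} = \frac{-212627 - 23130}{185228 - 390433} = - \frac{235757}{-205205} = \left(-235757\right) \left(- \frac{1}{205205}\right) = \frac{235757}{205205}$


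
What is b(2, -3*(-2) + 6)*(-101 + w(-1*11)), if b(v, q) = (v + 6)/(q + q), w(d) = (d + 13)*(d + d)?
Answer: -145/3 ≈ -48.333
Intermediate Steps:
w(d) = 2*d*(13 + d) (w(d) = (13 + d)*(2*d) = 2*d*(13 + d))
b(v, q) = (6 + v)/(2*q) (b(v, q) = (6 + v)/((2*q)) = (6 + v)*(1/(2*q)) = (6 + v)/(2*q))
b(2, -3*(-2) + 6)*(-101 + w(-1*11)) = ((6 + 2)/(2*(-3*(-2) + 6)))*(-101 + 2*(-1*11)*(13 - 1*11)) = ((½)*8/(6 + 6))*(-101 + 2*(-11)*(13 - 11)) = ((½)*8/12)*(-101 + 2*(-11)*2) = ((½)*(1/12)*8)*(-101 - 44) = (⅓)*(-145) = -145/3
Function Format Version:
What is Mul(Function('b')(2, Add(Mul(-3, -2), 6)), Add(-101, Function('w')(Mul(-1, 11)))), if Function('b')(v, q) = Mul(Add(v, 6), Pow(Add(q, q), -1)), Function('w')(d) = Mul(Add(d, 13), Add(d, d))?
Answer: Rational(-145, 3) ≈ -48.333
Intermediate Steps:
Function('w')(d) = Mul(2, d, Add(13, d)) (Function('w')(d) = Mul(Add(13, d), Mul(2, d)) = Mul(2, d, Add(13, d)))
Function('b')(v, q) = Mul(Rational(1, 2), Pow(q, -1), Add(6, v)) (Function('b')(v, q) = Mul(Add(6, v), Pow(Mul(2, q), -1)) = Mul(Add(6, v), Mul(Rational(1, 2), Pow(q, -1))) = Mul(Rational(1, 2), Pow(q, -1), Add(6, v)))
Mul(Function('b')(2, Add(Mul(-3, -2), 6)), Add(-101, Function('w')(Mul(-1, 11)))) = Mul(Mul(Rational(1, 2), Pow(Add(Mul(-3, -2), 6), -1), Add(6, 2)), Add(-101, Mul(2, Mul(-1, 11), Add(13, Mul(-1, 11))))) = Mul(Mul(Rational(1, 2), Pow(Add(6, 6), -1), 8), Add(-101, Mul(2, -11, Add(13, -11)))) = Mul(Mul(Rational(1, 2), Pow(12, -1), 8), Add(-101, Mul(2, -11, 2))) = Mul(Mul(Rational(1, 2), Rational(1, 12), 8), Add(-101, -44)) = Mul(Rational(1, 3), -145) = Rational(-145, 3)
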